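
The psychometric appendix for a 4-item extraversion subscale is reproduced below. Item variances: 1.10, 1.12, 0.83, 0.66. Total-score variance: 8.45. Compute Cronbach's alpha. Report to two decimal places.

Σσ²ᵢ = 1.10 + 1.12 + 0.83 + 0.66 = 3.71
α = (k/(k−1))·(1 − Σσ²ᵢ/σ²_T) = (4/3)·(1 − 3.71/8.45) = 0.75

Cronbach's alpha = 0.75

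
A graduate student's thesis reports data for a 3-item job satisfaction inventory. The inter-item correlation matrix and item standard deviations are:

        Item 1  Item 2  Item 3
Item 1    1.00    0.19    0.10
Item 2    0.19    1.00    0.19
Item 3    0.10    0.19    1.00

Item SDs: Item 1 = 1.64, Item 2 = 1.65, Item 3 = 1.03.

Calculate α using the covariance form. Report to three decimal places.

α = 0.356

Σσ²ᵢ = 1.64² + 1.65² + 1.03² = 6.4730
Covariances σ_ij = r_ij · s_i · s_j:
  σ(Item 1,Item 2) = 0.19 × 1.64 × 1.65 = 0.5141
  σ(Item 1,Item 3) = 0.10 × 1.64 × 1.03 = 0.1689
  σ(Item 2,Item 3) = 0.19 × 1.65 × 1.03 = 0.3229
σ²_T = Σσ²ᵢ + 2·Σσ_ij = 6.4730 + 2 × 1.0059 = 8.4848
α = (3/2)·(1 − 6.4730/8.4848) = 0.356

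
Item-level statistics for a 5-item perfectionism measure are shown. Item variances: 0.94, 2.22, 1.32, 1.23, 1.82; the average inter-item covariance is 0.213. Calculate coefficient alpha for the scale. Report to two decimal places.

sum of item variances = 0.94 + 2.22 + 1.32 + 1.23 + 1.82 = 7.53
Sum of the 10 distinct covariances = 10 × 0.213 = 2.130
σ²_total = sum of item variances + 2·Σcov = 7.53 + 2 × 2.130 = 11.790
α = (5/4)·(1 − 7.53/11.790) = 0.45

coefficient alpha = 0.45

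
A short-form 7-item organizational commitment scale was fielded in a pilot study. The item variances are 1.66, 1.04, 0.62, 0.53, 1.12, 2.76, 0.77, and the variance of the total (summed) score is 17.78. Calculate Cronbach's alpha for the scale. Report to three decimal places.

Cronbach's alpha = 0.609

ΣVar(i) = 1.66 + 1.04 + 0.62 + 0.53 + 1.12 + 2.76 + 0.77 = 8.50
α = (k/(k−1))·(1 − ΣVar(i)/σ²_T) = (7/6)·(1 − 8.50/17.78) = 0.609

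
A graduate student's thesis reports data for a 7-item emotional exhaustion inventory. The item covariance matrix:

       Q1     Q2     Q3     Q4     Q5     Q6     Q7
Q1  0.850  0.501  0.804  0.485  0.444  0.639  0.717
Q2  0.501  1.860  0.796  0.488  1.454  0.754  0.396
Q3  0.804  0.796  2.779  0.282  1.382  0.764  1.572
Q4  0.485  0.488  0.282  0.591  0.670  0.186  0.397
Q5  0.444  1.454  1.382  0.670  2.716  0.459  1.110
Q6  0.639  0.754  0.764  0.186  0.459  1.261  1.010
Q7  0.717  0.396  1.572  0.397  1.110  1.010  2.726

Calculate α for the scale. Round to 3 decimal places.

sum of item variances = 0.850 + 1.860 + 2.779 + 0.591 + 2.716 + 1.261 + 2.726 = 12.783
Sum of off-diagonal covariances = 15.310
total variance = 12.783 + 2 × 15.310 = 43.403
α = (k/(k−1))·(1 − sum of item variances/total variance) = (7/6)·(1 − 12.783/43.403) = 0.823

α = 0.823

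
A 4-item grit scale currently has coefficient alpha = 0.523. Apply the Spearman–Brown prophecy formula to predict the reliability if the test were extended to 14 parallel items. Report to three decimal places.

predicted reliability = 0.793

Length factor m = 14/4 = 3.5000
α' = m·α / (1 + (m−1)·α)
   = 14/4 × 0.523 / (1 + (14/4 − 1) × 0.523)
   = 1.8305 / 2.3075 = 0.793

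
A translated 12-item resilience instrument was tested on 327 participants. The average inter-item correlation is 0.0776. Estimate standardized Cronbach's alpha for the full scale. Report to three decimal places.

Standardized α = k·r̄ / (1 + (k−1)·r̄) = 12 × 0.0776 / (1 + 11 × 0.0776)
  = 0.9312 / 1.8536 = 0.502

standardized Cronbach's alpha = 0.502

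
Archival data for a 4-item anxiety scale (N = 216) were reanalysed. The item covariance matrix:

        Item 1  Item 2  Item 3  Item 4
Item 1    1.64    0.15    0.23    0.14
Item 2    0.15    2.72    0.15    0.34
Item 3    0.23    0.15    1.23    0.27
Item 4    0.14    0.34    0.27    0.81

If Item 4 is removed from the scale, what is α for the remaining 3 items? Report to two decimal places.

α = 0.24

Remaining items: Item 1, Item 2, Item 3 (k = 3).
Σσ²ᵢ = 1.64 + 2.72 + 1.23 = 5.59
σ²_total = 5.59 + 2 × 0.53 = 6.65
α (item deleted) = (3/2)·(1 − 5.59/6.65) = 0.24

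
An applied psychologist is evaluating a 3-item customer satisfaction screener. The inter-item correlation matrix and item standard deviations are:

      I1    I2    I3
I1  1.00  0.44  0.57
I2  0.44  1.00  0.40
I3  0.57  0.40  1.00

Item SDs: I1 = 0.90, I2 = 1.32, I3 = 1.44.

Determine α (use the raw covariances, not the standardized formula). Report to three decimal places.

Σσ²ᵢ = 0.90² + 1.32² + 1.44² = 4.6260
Covariances σ_ij = r_ij · s_i · s_j:
  σ(I1,I2) = 0.44 × 0.90 × 1.32 = 0.5227
  σ(I1,I3) = 0.57 × 0.90 × 1.44 = 0.7387
  σ(I2,I3) = 0.40 × 1.32 × 1.44 = 0.7603
σ²_T = Σσ²ᵢ + 2·Σσ_ij = 4.6260 + 2 × 2.0217 = 8.6694
α = (3/2)·(1 − 4.6260/8.6694) = 0.700

α = 0.700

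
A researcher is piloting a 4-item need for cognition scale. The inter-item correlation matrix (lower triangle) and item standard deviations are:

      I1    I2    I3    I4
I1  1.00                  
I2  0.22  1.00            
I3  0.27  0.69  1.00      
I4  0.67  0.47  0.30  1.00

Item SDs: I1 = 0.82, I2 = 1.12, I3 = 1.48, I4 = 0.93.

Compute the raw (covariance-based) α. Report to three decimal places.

Σσ²ᵢ = 0.82² + 1.12² + 1.48² + 0.93² = 4.9821
Covariances σ_ij = r_ij · s_i · s_j:
  σ(I1,I2) = 0.22 × 0.82 × 1.12 = 0.2020
  σ(I1,I3) = 0.27 × 0.82 × 1.48 = 0.3277
  σ(I1,I4) = 0.67 × 0.82 × 0.93 = 0.5109
  σ(I2,I3) = 0.69 × 1.12 × 1.48 = 1.1437
  σ(I2,I4) = 0.47 × 1.12 × 0.93 = 0.4896
  σ(I3,I4) = 0.30 × 1.48 × 0.93 = 0.4129
σ²_T = Σσ²ᵢ + 2·Σσ_ij = 4.9821 + 2 × 3.0868 = 11.1557
α = (4/3)·(1 − 4.9821/11.1557) = 0.738

α = 0.738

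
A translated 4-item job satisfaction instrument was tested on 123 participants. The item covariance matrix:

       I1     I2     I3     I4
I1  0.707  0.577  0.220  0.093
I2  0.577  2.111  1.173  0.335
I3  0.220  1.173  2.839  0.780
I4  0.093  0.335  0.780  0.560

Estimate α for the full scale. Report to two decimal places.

α = 0.67

Σσ²ᵢ = 0.707 + 2.111 + 2.839 + 0.560 = 6.217
Sum of off-diagonal covariances = 3.178
total variance = 6.217 + 2 × 3.178 = 12.573
α = (k/(k−1))·(1 − Σσ²ᵢ/total variance) = (4/3)·(1 − 6.217/12.573) = 0.67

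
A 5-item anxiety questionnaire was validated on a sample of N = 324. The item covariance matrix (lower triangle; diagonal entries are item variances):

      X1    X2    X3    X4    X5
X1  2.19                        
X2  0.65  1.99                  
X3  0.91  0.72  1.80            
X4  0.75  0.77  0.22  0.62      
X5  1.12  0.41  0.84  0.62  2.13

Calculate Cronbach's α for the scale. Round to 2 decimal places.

α = 0.77

ΣVar(i) = 2.19 + 1.99 + 1.80 + 0.62 + 2.13 = 8.73
Sum of the distinct covariances = 7.01
Var(T) = 8.73 + 2 × 7.01 = 22.75
α = (k/(k−1))·(1 − ΣVar(i)/Var(T)) = (5/4)·(1 − 8.73/22.75) = 0.77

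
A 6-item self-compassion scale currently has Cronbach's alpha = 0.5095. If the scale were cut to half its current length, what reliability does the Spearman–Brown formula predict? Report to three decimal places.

Length factor m = 1/2
α' = m·α / (1 − (1−m)·α)
   = 1/2 × 0.5095 / (1 − (1 − 1/2) × 0.5095)
   = 0.2547 / 0.7452 = 0.342

predicted reliability = 0.342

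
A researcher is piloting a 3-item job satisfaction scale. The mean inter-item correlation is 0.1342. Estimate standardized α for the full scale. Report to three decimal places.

α = 0.317

Standardized α = k·r̄ / (1 + (k−1)·r̄) = 3 × 0.1342 / (1 + 2 × 0.1342)
  = 0.4026 / 1.2684 = 0.317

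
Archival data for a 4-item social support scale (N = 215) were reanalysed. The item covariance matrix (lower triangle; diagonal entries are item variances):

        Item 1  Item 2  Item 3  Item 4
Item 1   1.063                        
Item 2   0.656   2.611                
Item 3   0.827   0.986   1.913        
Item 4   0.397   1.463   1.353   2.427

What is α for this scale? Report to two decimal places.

α = 0.78

ΣVar(i) = 1.063 + 2.611 + 1.913 + 2.427 = 8.014
Sum of the distinct covariances = 5.682
σ²_T = 8.014 + 2 × 5.682 = 19.378
α = (k/(k−1))·(1 − ΣVar(i)/σ²_T) = (4/3)·(1 − 8.014/19.378) = 0.78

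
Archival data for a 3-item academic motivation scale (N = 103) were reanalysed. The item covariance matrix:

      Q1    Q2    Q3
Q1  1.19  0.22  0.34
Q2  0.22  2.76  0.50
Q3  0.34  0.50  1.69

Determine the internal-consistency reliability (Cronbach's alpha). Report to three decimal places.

Cronbach's alpha = 0.410

Σσ²ᵢ = 1.19 + 2.76 + 1.69 = 5.64
Sum of off-diagonal covariances = 1.06
Var(T) = 5.64 + 2 × 1.06 = 7.76
α = (k/(k−1))·(1 − Σσ²ᵢ/Var(T)) = (3/2)·(1 − 5.64/7.76) = 0.410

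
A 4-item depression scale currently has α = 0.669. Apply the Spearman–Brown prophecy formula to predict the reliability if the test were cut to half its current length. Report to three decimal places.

predicted reliability = 0.503

Length factor m = 1/2
α' = m·α / (1 − (1−m)·α)
   = 1/2 × 0.669 / (1 − (1 − 1/2) × 0.669)
   = 0.3345 / 0.6655 = 0.503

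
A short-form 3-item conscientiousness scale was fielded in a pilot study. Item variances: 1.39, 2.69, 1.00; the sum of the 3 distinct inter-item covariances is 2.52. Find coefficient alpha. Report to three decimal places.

coefficient alpha = 0.747

sum of item variances = 1.39 + 2.69 + 1.00 = 5.08
Sum of distinct covariances = 2.52
total variance = sum of item variances + 2·Σcov = 5.08 + 2 × 2.52 = 10.12
α = (3/2)·(1 − 5.08/10.12) = 0.747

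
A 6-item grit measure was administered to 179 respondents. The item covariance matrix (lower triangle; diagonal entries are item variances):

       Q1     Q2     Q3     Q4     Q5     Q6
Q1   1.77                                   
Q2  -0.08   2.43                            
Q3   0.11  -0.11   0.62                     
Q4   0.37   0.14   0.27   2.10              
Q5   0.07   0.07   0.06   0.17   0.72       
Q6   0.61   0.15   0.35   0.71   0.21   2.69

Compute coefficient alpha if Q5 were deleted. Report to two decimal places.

Remaining items: Q1, Q2, Q3, Q4, Q6 (k = 5).
ΣVar(i) = 1.77 + 2.43 + 0.62 + 2.10 + 2.69 = 9.61
Var(T) = 9.61 + 2 × 2.52 = 14.65
α (item deleted) = (5/4)·(1 − 9.61/14.65) = 0.43

coefficient alpha = 0.43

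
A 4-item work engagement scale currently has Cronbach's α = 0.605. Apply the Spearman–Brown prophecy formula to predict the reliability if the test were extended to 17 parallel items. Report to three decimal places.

predicted reliability = 0.867

Length factor m = 17/4 = 4.2500
α' = m·α / (1 + (m−1)·α)
   = 17/4 × 0.605 / (1 + (17/4 − 1) × 0.605)
   = 2.5713 / 2.9663 = 0.867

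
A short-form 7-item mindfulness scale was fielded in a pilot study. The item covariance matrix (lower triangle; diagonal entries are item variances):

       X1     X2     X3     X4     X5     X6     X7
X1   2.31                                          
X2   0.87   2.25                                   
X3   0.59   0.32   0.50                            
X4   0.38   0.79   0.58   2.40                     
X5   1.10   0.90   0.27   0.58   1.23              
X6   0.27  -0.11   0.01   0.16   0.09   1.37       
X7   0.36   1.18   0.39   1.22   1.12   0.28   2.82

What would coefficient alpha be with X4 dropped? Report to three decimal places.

Remaining items: X1, X2, X3, X5, X6, X7 (k = 6).
ΣVar(i) = 2.31 + 2.25 + 0.50 + 1.23 + 1.37 + 2.82 = 10.48
σ²_T = 10.48 + 2 × 7.64 = 25.76
α (item deleted) = (6/5)·(1 − 10.48/25.76) = 0.712

coefficient alpha = 0.712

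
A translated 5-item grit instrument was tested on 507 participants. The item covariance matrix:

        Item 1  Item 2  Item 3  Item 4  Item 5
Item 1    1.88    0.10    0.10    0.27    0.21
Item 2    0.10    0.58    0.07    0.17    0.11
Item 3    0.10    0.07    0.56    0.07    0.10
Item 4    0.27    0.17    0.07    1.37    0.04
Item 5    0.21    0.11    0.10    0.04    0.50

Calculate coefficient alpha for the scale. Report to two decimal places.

Σσᵢ² = 1.88 + 0.58 + 0.56 + 1.37 + 0.50 = 4.89
Σ_{i<j} σ_ij = 1.24
total variance = 4.89 + 2 × 1.24 = 7.37
α = (k/(k−1))·(1 − Σσᵢ²/total variance) = (5/4)·(1 − 4.89/7.37) = 0.42

coefficient alpha = 0.42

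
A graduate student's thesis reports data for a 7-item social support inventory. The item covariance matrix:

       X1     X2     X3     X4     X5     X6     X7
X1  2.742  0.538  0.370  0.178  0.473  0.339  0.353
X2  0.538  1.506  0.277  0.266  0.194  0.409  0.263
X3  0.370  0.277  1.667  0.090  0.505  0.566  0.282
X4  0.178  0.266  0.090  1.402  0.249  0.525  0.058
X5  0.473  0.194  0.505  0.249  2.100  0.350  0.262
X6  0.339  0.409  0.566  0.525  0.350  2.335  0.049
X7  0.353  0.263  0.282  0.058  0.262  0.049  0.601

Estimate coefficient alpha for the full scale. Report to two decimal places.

ΣVar(i) = 2.742 + 1.506 + 1.667 + 1.402 + 2.100 + 2.335 + 0.601 = 12.353
Σ_{i<j} σ_ij = 6.596
total variance = 12.353 + 2 × 6.596 = 25.545
α = (k/(k−1))·(1 − ΣVar(i)/total variance) = (7/6)·(1 − 12.353/25.545) = 0.60

α = 0.60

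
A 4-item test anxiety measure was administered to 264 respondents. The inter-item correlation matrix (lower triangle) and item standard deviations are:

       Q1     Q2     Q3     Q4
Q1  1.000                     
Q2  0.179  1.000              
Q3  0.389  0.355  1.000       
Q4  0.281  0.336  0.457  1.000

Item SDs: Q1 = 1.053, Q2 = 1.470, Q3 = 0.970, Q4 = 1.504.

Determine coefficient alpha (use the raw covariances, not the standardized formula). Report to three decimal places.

α = 0.645

Σσ²ᵢ = 1.053² + 1.470² + 0.970² + 1.504² = 6.4726
Covariances σ_ij = r_ij · s_i · s_j:
  σ(Q1,Q2) = 0.179 × 1.053 × 1.470 = 0.2771
  σ(Q1,Q3) = 0.389 × 1.053 × 0.970 = 0.3973
  σ(Q1,Q4) = 0.281 × 1.053 × 1.504 = 0.4450
  σ(Q2,Q3) = 0.355 × 1.470 × 0.970 = 0.5062
  σ(Q2,Q4) = 0.336 × 1.470 × 1.504 = 0.7429
  σ(Q3,Q4) = 0.457 × 0.970 × 1.504 = 0.6667
σ²_T = Σσ²ᵢ + 2·Σσ_ij = 6.4726 + 2 × 3.0352 = 12.5430
α = (4/3)·(1 − 6.4726/12.5430) = 0.645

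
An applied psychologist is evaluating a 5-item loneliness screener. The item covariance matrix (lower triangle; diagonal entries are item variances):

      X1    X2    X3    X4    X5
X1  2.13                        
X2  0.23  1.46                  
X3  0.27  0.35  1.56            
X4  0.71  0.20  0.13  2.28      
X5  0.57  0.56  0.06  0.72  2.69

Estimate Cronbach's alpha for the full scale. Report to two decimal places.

sum of item variances = 2.13 + 1.46 + 1.56 + 2.28 + 2.69 = 10.12
Sum of off-diagonal covariances = 3.80
σ²_T = 10.12 + 2 × 3.80 = 17.72
α = (k/(k−1))·(1 − sum of item variances/σ²_T) = (5/4)·(1 − 10.12/17.72) = 0.54

Cronbach's alpha = 0.54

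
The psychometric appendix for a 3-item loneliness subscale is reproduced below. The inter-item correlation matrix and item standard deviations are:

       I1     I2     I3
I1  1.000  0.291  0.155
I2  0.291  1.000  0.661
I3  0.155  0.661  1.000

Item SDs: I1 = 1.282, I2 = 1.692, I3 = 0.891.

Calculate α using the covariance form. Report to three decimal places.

α = 0.608

Σσ²ᵢ = 1.282² + 1.692² + 0.891² = 5.3003
Covariances σ_ij = r_ij · s_i · s_j:
  σ(I1,I2) = 0.291 × 1.282 × 1.692 = 0.6312
  σ(I1,I3) = 0.155 × 1.282 × 0.891 = 0.1771
  σ(I2,I3) = 0.661 × 1.692 × 0.891 = 0.9965
σ²_T = Σσ²ᵢ + 2·Σσ_ij = 5.3003 + 2 × 1.8048 = 8.9099
α = (3/2)·(1 − 5.3003/8.9099) = 0.608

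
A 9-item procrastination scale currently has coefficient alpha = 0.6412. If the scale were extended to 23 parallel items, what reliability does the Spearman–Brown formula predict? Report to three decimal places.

Length factor m = 23/9 = 2.5556
α' = m·α / (1 + (m−1)·α)
   = 23/9 × 0.6412 / (1 + (23/9 − 1) × 0.6412)
   = 1.6386 / 1.9974 = 0.820

predicted reliability = 0.820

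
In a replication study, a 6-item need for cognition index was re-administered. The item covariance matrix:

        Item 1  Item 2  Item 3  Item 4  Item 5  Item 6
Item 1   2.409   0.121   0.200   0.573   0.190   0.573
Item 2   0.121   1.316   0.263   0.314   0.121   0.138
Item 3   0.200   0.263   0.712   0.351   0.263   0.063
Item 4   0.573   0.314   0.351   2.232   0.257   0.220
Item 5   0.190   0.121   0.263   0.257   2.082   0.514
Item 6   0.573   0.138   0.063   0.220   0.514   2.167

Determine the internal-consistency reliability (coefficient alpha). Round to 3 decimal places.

ΣVar(i) = 2.409 + 1.316 + 0.712 + 2.232 + 2.082 + 2.167 = 10.918
Sum of the distinct covariances = 4.161
total variance = 10.918 + 2 × 4.161 = 19.240
α = (k/(k−1))·(1 − ΣVar(i)/total variance) = (6/5)·(1 − 10.918/19.240) = 0.519

α = 0.519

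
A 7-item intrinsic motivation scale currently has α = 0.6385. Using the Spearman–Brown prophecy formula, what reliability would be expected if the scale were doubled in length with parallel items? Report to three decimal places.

predicted reliability = 0.779

Length factor m = 2
α' = m·α / (1 + (m−1)·α)
   = 2 × 0.6385 / (1 + (2 − 1) × 0.6385)
   = 1.2770 / 1.6385 = 0.779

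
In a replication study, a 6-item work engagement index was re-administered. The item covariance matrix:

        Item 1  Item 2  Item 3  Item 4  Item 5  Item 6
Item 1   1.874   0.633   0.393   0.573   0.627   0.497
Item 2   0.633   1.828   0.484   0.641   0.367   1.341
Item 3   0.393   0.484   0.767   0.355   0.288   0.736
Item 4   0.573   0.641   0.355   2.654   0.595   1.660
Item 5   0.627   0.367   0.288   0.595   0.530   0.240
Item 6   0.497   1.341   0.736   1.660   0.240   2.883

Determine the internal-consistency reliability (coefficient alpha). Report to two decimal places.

coefficient alpha = 0.77

sum of item variances = 1.874 + 1.828 + 0.767 + 2.654 + 0.530 + 2.883 = 10.536
Sum of the distinct covariances = 9.430
Var(T) = 10.536 + 2 × 9.430 = 29.396
α = (k/(k−1))·(1 − sum of item variances/Var(T)) = (6/5)·(1 − 10.536/29.396) = 0.77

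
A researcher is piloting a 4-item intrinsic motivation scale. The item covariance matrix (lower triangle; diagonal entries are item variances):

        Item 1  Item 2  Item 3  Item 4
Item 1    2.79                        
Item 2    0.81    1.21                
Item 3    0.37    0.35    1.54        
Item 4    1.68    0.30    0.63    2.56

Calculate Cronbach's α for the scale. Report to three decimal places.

Cronbach's α = 0.674

Σσ²ᵢ = 2.79 + 1.21 + 1.54 + 2.56 = 8.10
Sum of off-diagonal covariances = 4.14
total variance = 8.10 + 2 × 4.14 = 16.38
α = (k/(k−1))·(1 − Σσ²ᵢ/total variance) = (4/3)·(1 − 8.10/16.38) = 0.674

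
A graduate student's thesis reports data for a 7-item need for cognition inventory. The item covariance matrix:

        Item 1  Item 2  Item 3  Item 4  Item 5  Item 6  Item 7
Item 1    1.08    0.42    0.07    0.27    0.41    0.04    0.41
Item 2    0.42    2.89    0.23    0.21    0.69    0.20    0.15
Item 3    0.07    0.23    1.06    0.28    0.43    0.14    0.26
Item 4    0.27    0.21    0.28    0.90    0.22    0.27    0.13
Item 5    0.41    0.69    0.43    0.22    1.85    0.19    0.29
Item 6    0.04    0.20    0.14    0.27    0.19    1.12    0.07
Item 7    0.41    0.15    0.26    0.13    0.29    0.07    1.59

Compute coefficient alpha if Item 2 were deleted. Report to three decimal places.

Remaining items: Item 1, Item 3, Item 4, Item 5, Item 6, Item 7 (k = 6).
ΣVar(i) = 1.08 + 1.06 + 0.90 + 1.85 + 1.12 + 1.59 = 7.60
Var(T) = 7.60 + 2 × 3.48 = 14.56
α (item deleted) = (6/5)·(1 − 7.60/14.56) = 0.574

coefficient alpha = 0.574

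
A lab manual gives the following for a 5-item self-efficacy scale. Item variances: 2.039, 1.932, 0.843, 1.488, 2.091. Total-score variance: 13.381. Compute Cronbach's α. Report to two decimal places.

Cronbach's α = 0.47

Σσ²ᵢ = 2.039 + 1.932 + 0.843 + 1.488 + 2.091 = 8.393
α = (k/(k−1))·(1 − Σσ²ᵢ/σ²_T) = (5/4)·(1 − 8.393/13.381) = 0.47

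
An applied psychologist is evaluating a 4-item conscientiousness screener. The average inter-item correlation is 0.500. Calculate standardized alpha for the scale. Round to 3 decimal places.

standardized alpha = 0.800

Standardized α = k·r̄ / (1 + (k−1)·r̄) = 4 × 0.500 / (1 + 3 × 0.500)
  = 2.0000 / 2.5000 = 0.800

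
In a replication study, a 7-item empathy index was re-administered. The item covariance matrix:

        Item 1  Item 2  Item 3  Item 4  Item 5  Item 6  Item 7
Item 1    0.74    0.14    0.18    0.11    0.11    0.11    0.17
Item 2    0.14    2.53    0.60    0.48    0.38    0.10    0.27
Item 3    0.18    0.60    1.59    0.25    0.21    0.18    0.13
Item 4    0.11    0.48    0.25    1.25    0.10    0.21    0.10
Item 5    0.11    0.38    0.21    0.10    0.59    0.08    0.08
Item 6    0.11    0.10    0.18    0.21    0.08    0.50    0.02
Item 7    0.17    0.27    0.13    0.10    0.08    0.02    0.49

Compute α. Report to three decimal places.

sum of item variances = 0.74 + 2.53 + 1.59 + 1.25 + 0.59 + 0.50 + 0.49 = 7.69
Sum of off-diagonal covariances = 4.01
Var(T) = 7.69 + 2 × 4.01 = 15.71
α = (k/(k−1))·(1 − sum of item variances/Var(T)) = (7/6)·(1 − 7.69/15.71) = 0.596

α = 0.596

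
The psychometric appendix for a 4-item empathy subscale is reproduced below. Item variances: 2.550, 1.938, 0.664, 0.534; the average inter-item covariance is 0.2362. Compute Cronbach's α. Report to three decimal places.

Cronbach's α = 0.444

ΣVar(i) = 2.550 + 1.938 + 0.664 + 0.534 = 5.686
Sum of the 6 distinct covariances = 6 × 0.2362 = 1.4172
σ²_T = ΣVar(i) + 2·Σcov = 5.686 + 2 × 1.4172 = 8.5204
α = (4/3)·(1 − 5.686/8.5204) = 0.444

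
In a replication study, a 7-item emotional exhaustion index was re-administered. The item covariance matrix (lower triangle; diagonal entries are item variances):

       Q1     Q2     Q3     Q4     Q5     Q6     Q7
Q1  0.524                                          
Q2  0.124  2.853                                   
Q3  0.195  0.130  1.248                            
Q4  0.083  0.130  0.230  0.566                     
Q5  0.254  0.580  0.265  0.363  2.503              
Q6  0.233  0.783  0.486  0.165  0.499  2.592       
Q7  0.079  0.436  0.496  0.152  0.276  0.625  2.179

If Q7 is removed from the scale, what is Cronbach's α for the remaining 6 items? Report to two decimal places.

Cronbach's α = 0.56

Remaining items: Q1, Q2, Q3, Q4, Q5, Q6 (k = 6).
ΣVar(i) = 0.524 + 2.853 + 1.248 + 0.566 + 2.503 + 2.592 = 10.286
total variance = 10.286 + 2 × 4.520 = 19.326
α (item deleted) = (6/5)·(1 − 10.286/19.326) = 0.56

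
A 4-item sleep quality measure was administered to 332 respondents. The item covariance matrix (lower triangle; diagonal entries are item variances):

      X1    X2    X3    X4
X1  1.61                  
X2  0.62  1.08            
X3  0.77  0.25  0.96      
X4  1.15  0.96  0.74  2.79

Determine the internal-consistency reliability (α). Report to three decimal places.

α = 0.776

ΣVar(i) = 1.61 + 1.08 + 0.96 + 2.79 = 6.44
Sum of the distinct covariances = 4.49
σ²_T = 6.44 + 2 × 4.49 = 15.42
α = (k/(k−1))·(1 − ΣVar(i)/σ²_T) = (4/3)·(1 − 6.44/15.42) = 0.776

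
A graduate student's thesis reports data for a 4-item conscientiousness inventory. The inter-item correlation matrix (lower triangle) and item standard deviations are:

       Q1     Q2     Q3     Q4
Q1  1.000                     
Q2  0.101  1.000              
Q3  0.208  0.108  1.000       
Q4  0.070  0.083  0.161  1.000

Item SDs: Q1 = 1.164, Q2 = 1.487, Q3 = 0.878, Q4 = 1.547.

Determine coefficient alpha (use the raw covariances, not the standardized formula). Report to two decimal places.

α = 0.32

Σσ²ᵢ = 1.164² + 1.487² + 0.878² + 1.547² = 6.7302
Covariances σ_ij = r_ij · s_i · s_j:
  σ(Q1,Q2) = 0.101 × 1.164 × 1.487 = 0.1748
  σ(Q1,Q3) = 0.208 × 1.164 × 0.878 = 0.2126
  σ(Q1,Q4) = 0.070 × 1.164 × 1.547 = 0.1260
  σ(Q2,Q3) = 0.108 × 1.487 × 0.878 = 0.1410
  σ(Q2,Q4) = 0.083 × 1.487 × 1.547 = 0.1909
  σ(Q3,Q4) = 0.161 × 0.878 × 1.547 = 0.2187
σ²_T = Σσ²ᵢ + 2·Σσ_ij = 6.7302 + 2 × 1.0640 = 8.8582
α = (4/3)·(1 − 6.7302/8.8582) = 0.32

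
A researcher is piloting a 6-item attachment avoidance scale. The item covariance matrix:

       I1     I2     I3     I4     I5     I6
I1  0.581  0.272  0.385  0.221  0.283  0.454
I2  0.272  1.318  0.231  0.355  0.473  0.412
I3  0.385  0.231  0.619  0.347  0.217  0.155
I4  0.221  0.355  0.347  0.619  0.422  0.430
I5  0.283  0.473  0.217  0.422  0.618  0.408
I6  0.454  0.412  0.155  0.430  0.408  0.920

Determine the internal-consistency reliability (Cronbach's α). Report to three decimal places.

Cronbach's α = 0.821

ΣVar(i) = 0.581 + 1.318 + 0.619 + 0.619 + 0.618 + 0.920 = 4.675
Sum of the distinct covariances = 5.065
σ²_T = 4.675 + 2 × 5.065 = 14.805
α = (k/(k−1))·(1 − ΣVar(i)/σ²_T) = (6/5)·(1 − 4.675/14.805) = 0.821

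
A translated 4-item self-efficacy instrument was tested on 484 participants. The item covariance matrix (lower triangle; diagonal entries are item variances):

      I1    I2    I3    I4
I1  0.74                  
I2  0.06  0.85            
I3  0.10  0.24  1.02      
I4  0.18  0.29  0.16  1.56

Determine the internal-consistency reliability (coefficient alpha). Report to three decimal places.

Σσ²ᵢ = 0.74 + 0.85 + 1.02 + 1.56 = 4.17
Σ_{i<j} σ_ij = 1.03
total variance = 4.17 + 2 × 1.03 = 6.23
α = (k/(k−1))·(1 − Σσ²ᵢ/total variance) = (4/3)·(1 − 4.17/6.23) = 0.441

coefficient alpha = 0.441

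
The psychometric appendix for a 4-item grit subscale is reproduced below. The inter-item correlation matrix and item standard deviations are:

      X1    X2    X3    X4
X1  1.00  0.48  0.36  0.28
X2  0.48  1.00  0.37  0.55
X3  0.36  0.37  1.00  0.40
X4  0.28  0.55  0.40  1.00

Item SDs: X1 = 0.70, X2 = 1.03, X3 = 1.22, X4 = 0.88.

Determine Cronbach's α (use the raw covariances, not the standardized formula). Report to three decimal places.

Σσ²ᵢ = 0.70² + 1.03² + 1.22² + 0.88² = 3.8137
Covariances σ_ij = r_ij · s_i · s_j:
  σ(X1,X2) = 0.48 × 0.70 × 1.03 = 0.3461
  σ(X1,X3) = 0.36 × 0.70 × 1.22 = 0.3074
  σ(X1,X4) = 0.28 × 0.70 × 0.88 = 0.1725
  σ(X2,X3) = 0.37 × 1.03 × 1.22 = 0.4649
  σ(X2,X4) = 0.55 × 1.03 × 0.88 = 0.4985
  σ(X3,X4) = 0.40 × 1.22 × 0.88 = 0.4294
σ²_T = Σσ²ᵢ + 2·Σσ_ij = 3.8137 + 2 × 2.2188 = 8.2513
α = (4/3)·(1 − 3.8137/8.2513) = 0.717

α = 0.717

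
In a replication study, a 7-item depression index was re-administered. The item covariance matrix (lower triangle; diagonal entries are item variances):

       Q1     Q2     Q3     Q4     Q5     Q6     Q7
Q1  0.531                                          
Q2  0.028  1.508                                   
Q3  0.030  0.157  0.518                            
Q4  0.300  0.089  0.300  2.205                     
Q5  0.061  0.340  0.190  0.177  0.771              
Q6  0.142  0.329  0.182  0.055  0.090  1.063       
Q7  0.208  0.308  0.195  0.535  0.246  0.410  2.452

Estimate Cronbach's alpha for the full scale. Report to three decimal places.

Cronbach's alpha = 0.573

Σσ²ᵢ = 0.531 + 1.508 + 0.518 + 2.205 + 0.771 + 1.063 + 2.452 = 9.048
Σ_{i<j} σ_ij = 4.372
σ²_total = 9.048 + 2 × 4.372 = 17.792
α = (k/(k−1))·(1 − Σσ²ᵢ/σ²_total) = (7/6)·(1 − 9.048/17.792) = 0.573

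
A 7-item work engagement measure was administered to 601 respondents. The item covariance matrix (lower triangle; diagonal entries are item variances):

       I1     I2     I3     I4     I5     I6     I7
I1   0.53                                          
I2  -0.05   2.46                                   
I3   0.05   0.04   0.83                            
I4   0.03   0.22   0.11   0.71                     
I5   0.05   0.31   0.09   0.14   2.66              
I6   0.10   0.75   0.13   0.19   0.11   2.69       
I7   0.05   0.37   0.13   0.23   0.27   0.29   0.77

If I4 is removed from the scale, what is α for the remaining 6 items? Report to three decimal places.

Remaining items: I1, I2, I3, I5, I6, I7 (k = 6).
sum of item variances = 0.53 + 2.46 + 0.83 + 2.66 + 2.69 + 0.77 = 9.94
σ²_total = 9.94 + 2 × 2.69 = 15.32
α (item deleted) = (6/5)·(1 − 9.94/15.32) = 0.421

α = 0.421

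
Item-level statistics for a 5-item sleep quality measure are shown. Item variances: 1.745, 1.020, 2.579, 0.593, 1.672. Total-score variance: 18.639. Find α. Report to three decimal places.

α = 0.740

Σσ²ᵢ = 1.745 + 1.020 + 2.579 + 0.593 + 1.672 = 7.609
α = (k/(k−1))·(1 − Σσ²ᵢ/σ²_total) = (5/4)·(1 − 7.609/18.639) = 0.740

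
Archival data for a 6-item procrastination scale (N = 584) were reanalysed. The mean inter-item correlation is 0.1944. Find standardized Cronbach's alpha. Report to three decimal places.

standardized Cronbach's alpha = 0.591

Standardized α = k·r̄ / (1 + (k−1)·r̄) = 6 × 0.1944 / (1 + 5 × 0.1944)
  = 1.1664 / 1.9720 = 0.591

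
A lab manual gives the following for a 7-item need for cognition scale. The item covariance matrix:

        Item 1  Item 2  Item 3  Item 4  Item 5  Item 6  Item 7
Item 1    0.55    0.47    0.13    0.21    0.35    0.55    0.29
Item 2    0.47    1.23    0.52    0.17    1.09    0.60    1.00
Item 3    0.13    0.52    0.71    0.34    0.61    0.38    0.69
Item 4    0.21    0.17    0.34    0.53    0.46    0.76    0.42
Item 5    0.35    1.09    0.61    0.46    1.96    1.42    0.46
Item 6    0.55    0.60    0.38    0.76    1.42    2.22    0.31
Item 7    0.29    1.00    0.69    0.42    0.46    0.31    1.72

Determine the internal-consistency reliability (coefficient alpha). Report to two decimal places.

Σσᵢ² = 0.55 + 1.23 + 0.71 + 0.53 + 1.96 + 2.22 + 1.72 = 8.92
Σ_{i<j} σ_ij = 11.23
total variance = 8.92 + 2 × 11.23 = 31.38
α = (k/(k−1))·(1 − Σσᵢ²/total variance) = (7/6)·(1 − 8.92/31.38) = 0.84

coefficient alpha = 0.84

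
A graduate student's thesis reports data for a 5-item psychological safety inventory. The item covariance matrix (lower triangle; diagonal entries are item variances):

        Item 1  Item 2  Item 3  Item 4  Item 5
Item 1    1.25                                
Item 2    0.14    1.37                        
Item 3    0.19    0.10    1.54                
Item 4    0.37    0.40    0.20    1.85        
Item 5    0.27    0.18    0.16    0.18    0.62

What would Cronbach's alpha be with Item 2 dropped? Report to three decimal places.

Remaining items: Item 1, Item 3, Item 4, Item 5 (k = 4).
Σσ²ᵢ = 1.25 + 1.54 + 1.85 + 0.62 = 5.26
total variance = 5.26 + 2 × 1.37 = 8.00
α (item deleted) = (4/3)·(1 − 5.26/8.00) = 0.457

α = 0.457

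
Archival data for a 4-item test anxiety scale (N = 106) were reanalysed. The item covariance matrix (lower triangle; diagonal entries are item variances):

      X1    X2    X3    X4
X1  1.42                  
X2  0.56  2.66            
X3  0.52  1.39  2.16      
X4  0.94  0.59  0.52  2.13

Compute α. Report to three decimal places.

α = 0.692

sum of item variances = 1.42 + 2.66 + 2.16 + 2.13 = 8.37
Σ_{i<j} σ_ij = 4.52
σ²_total = 8.37 + 2 × 4.52 = 17.41
α = (k/(k−1))·(1 − sum of item variances/σ²_total) = (4/3)·(1 − 8.37/17.41) = 0.692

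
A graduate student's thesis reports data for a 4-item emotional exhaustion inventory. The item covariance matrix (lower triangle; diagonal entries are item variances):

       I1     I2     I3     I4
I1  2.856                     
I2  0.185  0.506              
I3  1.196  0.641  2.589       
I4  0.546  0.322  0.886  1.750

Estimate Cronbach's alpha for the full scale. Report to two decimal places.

Σσ²ᵢ = 2.856 + 0.506 + 2.589 + 1.750 = 7.701
Sum of off-diagonal covariances = 3.776
σ²_T = 7.701 + 2 × 3.776 = 15.253
α = (k/(k−1))·(1 − Σσ²ᵢ/σ²_T) = (4/3)·(1 − 7.701/15.253) = 0.66

Cronbach's alpha = 0.66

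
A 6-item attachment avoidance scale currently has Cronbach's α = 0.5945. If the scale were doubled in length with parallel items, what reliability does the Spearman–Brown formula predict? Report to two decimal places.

predicted reliability = 0.75

Length factor m = 2
α' = m·α / (1 + (m−1)·α)
   = 2 × 0.5945 / (1 + (2 − 1) × 0.5945)
   = 1.1890 / 1.5945 = 0.75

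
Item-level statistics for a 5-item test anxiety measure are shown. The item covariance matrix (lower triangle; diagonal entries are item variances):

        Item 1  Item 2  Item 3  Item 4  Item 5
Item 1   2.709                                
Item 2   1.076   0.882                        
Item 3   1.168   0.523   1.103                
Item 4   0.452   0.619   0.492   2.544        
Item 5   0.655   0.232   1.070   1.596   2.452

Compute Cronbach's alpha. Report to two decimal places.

Cronbach's alpha = 0.77

Σσᵢ² = 2.709 + 0.882 + 1.103 + 2.544 + 2.452 = 9.690
Sum of the distinct covariances = 7.883
σ²_T = 9.690 + 2 × 7.883 = 25.456
α = (k/(k−1))·(1 − Σσᵢ²/σ²_T) = (5/4)·(1 − 9.690/25.456) = 0.77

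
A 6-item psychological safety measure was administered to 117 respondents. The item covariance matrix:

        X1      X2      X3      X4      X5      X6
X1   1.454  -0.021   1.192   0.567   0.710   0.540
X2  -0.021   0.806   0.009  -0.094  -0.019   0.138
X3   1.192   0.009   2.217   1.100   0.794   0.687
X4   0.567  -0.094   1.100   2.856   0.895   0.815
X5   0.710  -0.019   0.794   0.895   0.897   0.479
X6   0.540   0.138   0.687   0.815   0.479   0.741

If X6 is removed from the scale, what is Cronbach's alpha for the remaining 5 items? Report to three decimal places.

α = 0.694

Remaining items: X1, X2, X3, X4, X5 (k = 5).
sum of item variances = 1.454 + 0.806 + 2.217 + 2.856 + 0.897 = 8.230
Var(T) = 8.230 + 2 × 5.133 = 18.496
α (item deleted) = (5/4)·(1 − 8.230/18.496) = 0.694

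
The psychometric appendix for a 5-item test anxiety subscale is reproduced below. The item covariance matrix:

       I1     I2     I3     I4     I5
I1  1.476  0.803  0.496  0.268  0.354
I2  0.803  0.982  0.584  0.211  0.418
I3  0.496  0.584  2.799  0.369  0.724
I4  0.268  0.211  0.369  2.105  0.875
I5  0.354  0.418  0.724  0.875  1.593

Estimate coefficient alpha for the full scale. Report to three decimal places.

sum of item variances = 1.476 + 0.982 + 2.799 + 2.105 + 1.593 = 8.955
Sum of off-diagonal covariances = 5.102
σ²_T = 8.955 + 2 × 5.102 = 19.159
α = (k/(k−1))·(1 − sum of item variances/σ²_T) = (5/4)·(1 − 8.955/19.159) = 0.666

α = 0.666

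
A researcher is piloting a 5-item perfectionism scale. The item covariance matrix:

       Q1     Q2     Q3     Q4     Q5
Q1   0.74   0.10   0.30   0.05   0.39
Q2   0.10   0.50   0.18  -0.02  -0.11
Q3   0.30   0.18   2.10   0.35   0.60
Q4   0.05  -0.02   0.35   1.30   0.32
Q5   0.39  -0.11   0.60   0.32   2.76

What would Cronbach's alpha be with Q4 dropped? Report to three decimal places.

α = 0.432

Remaining items: Q1, Q2, Q3, Q5 (k = 4).
ΣVar(i) = 0.74 + 0.50 + 2.10 + 2.76 = 6.10
Var(T) = 6.10 + 2 × 1.46 = 9.02
α (item deleted) = (4/3)·(1 − 6.10/9.02) = 0.432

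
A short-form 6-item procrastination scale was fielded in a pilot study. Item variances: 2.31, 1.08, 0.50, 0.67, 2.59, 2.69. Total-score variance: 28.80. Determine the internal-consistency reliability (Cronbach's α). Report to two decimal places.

Σσᵢ² = 2.31 + 1.08 + 0.50 + 0.67 + 2.59 + 2.69 = 9.84
α = (k/(k−1))·(1 − Σσᵢ²/σ²_T) = (6/5)·(1 − 9.84/28.80) = 0.79

α = 0.79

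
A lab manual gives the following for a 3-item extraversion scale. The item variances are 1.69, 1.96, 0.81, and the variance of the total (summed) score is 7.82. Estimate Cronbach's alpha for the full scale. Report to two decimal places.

ΣVar(i) = 1.69 + 1.96 + 0.81 = 4.46
α = (k/(k−1))·(1 − ΣVar(i)/Var(T)) = (3/2)·(1 − 4.46/7.82) = 0.64

α = 0.64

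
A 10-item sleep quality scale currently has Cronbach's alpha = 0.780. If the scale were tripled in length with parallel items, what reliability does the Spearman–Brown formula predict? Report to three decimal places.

predicted reliability = 0.914

Length factor m = 3
α' = m·α / (1 + (m−1)·α)
   = 3 × 0.780 / (1 + (3 − 1) × 0.780)
   = 2.3400 / 2.5600 = 0.914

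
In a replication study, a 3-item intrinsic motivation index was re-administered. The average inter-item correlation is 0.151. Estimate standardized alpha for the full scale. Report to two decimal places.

Standardized α = k·r̄ / (1 + (k−1)·r̄) = 3 × 0.151 / (1 + 2 × 0.151)
  = 0.4530 / 1.3020 = 0.35

α = 0.35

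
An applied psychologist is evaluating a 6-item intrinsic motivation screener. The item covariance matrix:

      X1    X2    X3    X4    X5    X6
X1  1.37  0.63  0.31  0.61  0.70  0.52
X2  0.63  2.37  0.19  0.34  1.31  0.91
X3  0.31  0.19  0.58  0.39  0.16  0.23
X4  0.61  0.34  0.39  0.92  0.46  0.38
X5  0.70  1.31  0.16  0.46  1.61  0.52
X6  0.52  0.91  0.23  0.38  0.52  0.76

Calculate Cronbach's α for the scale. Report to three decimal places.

ΣVar(i) = 1.37 + 2.37 + 0.58 + 0.92 + 1.61 + 0.76 = 7.61
Sum of the distinct covariances = 7.66
σ²_total = 7.61 + 2 × 7.66 = 22.93
α = (k/(k−1))·(1 − ΣVar(i)/σ²_total) = (6/5)·(1 − 7.61/22.93) = 0.802

Cronbach's α = 0.802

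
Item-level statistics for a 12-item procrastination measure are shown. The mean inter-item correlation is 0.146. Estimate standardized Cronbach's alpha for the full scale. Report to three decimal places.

Standardized α = k·r̄ / (1 + (k−1)·r̄) = 12 × 0.146 / (1 + 11 × 0.146)
  = 1.7520 / 2.6060 = 0.672

α = 0.672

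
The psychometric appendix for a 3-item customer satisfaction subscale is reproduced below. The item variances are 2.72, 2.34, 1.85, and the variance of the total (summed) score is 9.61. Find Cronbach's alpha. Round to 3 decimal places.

Cronbach's alpha = 0.421

ΣVar(i) = 2.72 + 2.34 + 1.85 = 6.91
α = (k/(k−1))·(1 − ΣVar(i)/Var(T)) = (3/2)·(1 − 6.91/9.61) = 0.421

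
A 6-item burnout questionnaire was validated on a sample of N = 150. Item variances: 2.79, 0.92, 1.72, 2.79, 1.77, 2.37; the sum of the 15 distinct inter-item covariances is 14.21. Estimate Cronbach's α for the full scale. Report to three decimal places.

ΣVar(i) = 2.79 + 0.92 + 1.72 + 2.79 + 1.77 + 2.37 = 12.36
Sum of distinct covariances = 14.21
total variance = ΣVar(i) + 2·Σcov = 12.36 + 2 × 14.21 = 40.78
α = (6/5)·(1 − 12.36/40.78) = 0.836

Cronbach's α = 0.836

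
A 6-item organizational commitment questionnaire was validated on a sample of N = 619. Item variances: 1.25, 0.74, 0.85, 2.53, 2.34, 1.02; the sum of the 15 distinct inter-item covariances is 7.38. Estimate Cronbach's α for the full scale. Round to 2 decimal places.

Cronbach's α = 0.75

Σσᵢ² = 1.25 + 0.74 + 0.85 + 2.53 + 2.34 + 1.02 = 8.73
Sum of distinct covariances = 7.38
Var(T) = Σσᵢ² + 2·Σcov = 8.73 + 2 × 7.38 = 23.49
α = (6/5)·(1 − 8.73/23.49) = 0.75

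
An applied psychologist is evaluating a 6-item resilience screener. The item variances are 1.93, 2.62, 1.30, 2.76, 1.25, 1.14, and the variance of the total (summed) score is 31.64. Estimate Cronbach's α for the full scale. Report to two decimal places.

ΣVar(i) = 1.93 + 2.62 + 1.30 + 2.76 + 1.25 + 1.14 = 11.00
α = (k/(k−1))·(1 − ΣVar(i)/σ²_T) = (6/5)·(1 − 11.00/31.64) = 0.78

α = 0.78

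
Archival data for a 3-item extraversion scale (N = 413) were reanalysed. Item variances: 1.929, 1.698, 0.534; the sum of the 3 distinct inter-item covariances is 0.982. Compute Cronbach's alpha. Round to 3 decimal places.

sum of item variances = 1.929 + 1.698 + 0.534 = 4.161
Sum of distinct covariances = 0.982
σ²_T = sum of item variances + 2·Σcov = 4.161 + 2 × 0.982 = 6.125
α = (3/2)·(1 − 4.161/6.125) = 0.481

Cronbach's alpha = 0.481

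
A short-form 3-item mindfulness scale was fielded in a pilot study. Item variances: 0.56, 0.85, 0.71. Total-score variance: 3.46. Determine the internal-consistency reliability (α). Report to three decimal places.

sum of item variances = 0.56 + 0.85 + 0.71 = 2.12
α = (k/(k−1))·(1 − sum of item variances/σ²_total) = (3/2)·(1 − 2.12/3.46) = 0.581

α = 0.581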